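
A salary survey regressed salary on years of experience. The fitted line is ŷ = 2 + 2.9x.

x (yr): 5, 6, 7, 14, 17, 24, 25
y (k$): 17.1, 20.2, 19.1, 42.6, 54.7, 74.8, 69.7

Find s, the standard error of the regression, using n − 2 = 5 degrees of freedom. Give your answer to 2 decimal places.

s = 3.35

x=5: ŷ = 2 + 2.9·5 = 16.5; e = 17.1 − 16.5 = 0.6
x=6: ŷ = 2 + 2.9·6 = 19.4; e = 20.2 − 19.4 = 0.8
x=7: ŷ = 2 + 2.9·7 = 22.3; e = 19.1 − 22.3 = -3.2
x=14: ŷ = 2 + 2.9·14 = 42.6; e = 42.6 − 42.6 = 0
x=17: ŷ = 2 + 2.9·17 = 51.3; e = 54.7 − 51.3 = 3.4
x=24: ŷ = 2 + 2.9·24 = 71.6; e = 74.8 − 71.6 = 3.2
x=25: ŷ = 2 + 2.9·25 = 74.5; e = 69.7 − 74.5 = -4.8
SSE = 0.36 + 0.64 + 10.24 + 0 + 11.56 + 10.24 + 23.04 = 56.08
s = √(56.08/5) = √11.216 ≈ 3.35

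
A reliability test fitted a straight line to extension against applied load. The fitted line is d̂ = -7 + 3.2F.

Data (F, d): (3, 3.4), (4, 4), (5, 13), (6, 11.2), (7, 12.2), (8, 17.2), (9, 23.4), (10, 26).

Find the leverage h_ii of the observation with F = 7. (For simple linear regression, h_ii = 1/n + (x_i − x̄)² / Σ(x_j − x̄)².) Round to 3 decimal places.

F̄ = (3 + 4 + 5 + 6 + 7 + 8 + 9 + 10)/8 = 6.5
Σ(F − F̄)² = 12.25 + 6.25 + 2.25 + 0.25 + 0.25 + 2.25 + 6.25 + 12.25 = 42
h = 1/8 + (0.5)²/42 = 0.125 + 0.00595238 = 0.131

h = 0.131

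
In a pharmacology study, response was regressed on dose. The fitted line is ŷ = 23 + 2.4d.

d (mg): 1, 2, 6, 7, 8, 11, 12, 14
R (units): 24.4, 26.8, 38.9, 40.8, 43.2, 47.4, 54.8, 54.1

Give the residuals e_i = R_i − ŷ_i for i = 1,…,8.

-1, -1, 1.5, 1, 1, -2, 3, -2.5

d=1: ŷ = 23 + 2.4·1 = 25.4; e = 24.4 − 25.4 = -1
d=2: ŷ = 23 + 2.4·2 = 27.8; e = 26.8 − 27.8 = -1
d=6: ŷ = 23 + 2.4·6 = 37.4; e = 38.9 − 37.4 = 1.5
d=7: ŷ = 23 + 2.4·7 = 39.8; e = 40.8 − 39.8 = 1
d=8: ŷ = 23 + 2.4·8 = 42.2; e = 43.2 − 42.2 = 1
d=11: ŷ = 23 + 2.4·11 = 49.4; e = 47.4 − 49.4 = -2
d=12: ŷ = 23 + 2.4·12 = 51.8; e = 54.8 − 51.8 = 3
d=14: ŷ = 23 + 2.4·14 = 56.6; e = 54.1 − 56.6 = -2.5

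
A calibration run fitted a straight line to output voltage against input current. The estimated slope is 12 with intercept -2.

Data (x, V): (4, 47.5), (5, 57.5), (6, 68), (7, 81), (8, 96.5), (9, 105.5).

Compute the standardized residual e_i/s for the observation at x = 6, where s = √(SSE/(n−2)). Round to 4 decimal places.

-1.0690

x=4: V̂ = -2 + 12·4 = 46; e = 47.5 − 46 = 1.5
x=5: V̂ = -2 + 12·5 = 58; e = 57.5 − 58 = -0.5
x=6: V̂ = -2 + 12·6 = 70; e = 68 − 70 = -2
x=7: V̂ = -2 + 12·7 = 82; e = 81 − 82 = -1
x=8: V̂ = -2 + 12·8 = 94; e = 96.5 − 94 = 2.5
x=9: V̂ = -2 + 12·9 = 106; e = 105.5 − 106 = -0.5
SSE = 2.25 + 0.25 + 4 + 1 + 6.25 + 0.25 = 14
s = √(14/4) = 1.87083
e/s = -2 / 1.87083 = -1.0690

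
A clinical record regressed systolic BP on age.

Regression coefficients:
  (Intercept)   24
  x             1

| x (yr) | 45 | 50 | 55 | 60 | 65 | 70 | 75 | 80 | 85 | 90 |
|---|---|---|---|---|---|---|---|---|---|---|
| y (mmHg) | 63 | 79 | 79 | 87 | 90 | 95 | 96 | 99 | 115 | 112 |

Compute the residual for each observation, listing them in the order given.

x=45: ŷ = 24 + 45 = 69; e = 63 − 69 = -6
x=50: ŷ = 24 + 50 = 74; e = 79 − 74 = 5
x=55: ŷ = 24 + 55 = 79; e = 79 − 79 = 0
x=60: ŷ = 24 + 60 = 84; e = 87 − 84 = 3
x=65: ŷ = 24 + 65 = 89; e = 90 − 89 = 1
x=70: ŷ = 24 + 70 = 94; e = 95 − 94 = 1
x=75: ŷ = 24 + 75 = 99; e = 96 − 99 = -3
x=80: ŷ = 24 + 80 = 104; e = 99 − 104 = -5
x=85: ŷ = 24 + 85 = 109; e = 115 − 109 = 6
x=90: ŷ = 24 + 90 = 114; e = 112 − 114 = -2

-6, 5, 0, 3, 1, 1, -3, -5, 6, -2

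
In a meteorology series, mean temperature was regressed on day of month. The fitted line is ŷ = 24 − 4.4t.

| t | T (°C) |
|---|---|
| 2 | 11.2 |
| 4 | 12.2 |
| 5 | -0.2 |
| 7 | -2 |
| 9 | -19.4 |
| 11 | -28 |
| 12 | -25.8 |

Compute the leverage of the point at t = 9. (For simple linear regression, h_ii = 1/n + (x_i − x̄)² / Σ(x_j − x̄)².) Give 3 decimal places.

t̄ = (2 + 4 + 5 + 7 + 9 + 11 + 12)/7 = 7.14286
Σ(t − t̄)² = 26.449 + 9.87755 + 4.59184 + 0.0204082 + 3.44898 + 14.8776 + 23.5918 = 82.8571
h = 1/7 + (1.85714)²/82.8571 = 0.142857 + 0.0416256 = 0.184

h = 0.184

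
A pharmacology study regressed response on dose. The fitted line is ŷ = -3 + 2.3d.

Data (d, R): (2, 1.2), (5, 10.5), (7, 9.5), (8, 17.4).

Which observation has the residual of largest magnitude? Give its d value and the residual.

d=2: ŷ = -3 + 2.3·2 = 1.6; e = 1.2 − 1.6 = -0.4
d=5: ŷ = -3 + 2.3·5 = 8.5; e = 10.5 − 8.5 = 2
d=7: ŷ = -3 + 2.3·7 = 13.1; e = 9.5 − 13.1 = -3.6
d=8: ŷ = -3 + 2.3·8 = 15.4; e = 17.4 − 15.4 = 2
Largest |e| is 3.6 at d = 7, residual -3.6.

d = 7, e = -3.6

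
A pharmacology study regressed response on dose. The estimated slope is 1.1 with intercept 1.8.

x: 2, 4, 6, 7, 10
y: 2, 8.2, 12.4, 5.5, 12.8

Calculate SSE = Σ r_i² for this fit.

x=2: ŷ = 1.8 + 1.1·2 = 4; r = 2 − 4 = -2
x=4: ŷ = 1.8 + 1.1·4 = 6.2; r = 8.2 − 6.2 = 2
x=6: ŷ = 1.8 + 1.1·6 = 8.4; r = 12.4 − 8.4 = 4
x=7: ŷ = 1.8 + 1.1·7 = 9.5; r = 5.5 − 9.5 = -4
x=10: ŷ = 1.8 + 1.1·10 = 12.8; r = 12.8 − 12.8 = 0
SSE = 4 + 4 + 16 + 16 + 0 = 40

SSE = 40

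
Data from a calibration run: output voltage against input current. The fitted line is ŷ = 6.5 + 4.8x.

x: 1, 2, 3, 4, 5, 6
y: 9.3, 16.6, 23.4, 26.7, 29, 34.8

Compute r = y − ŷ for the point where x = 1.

ŷ = 6.5 + 4.8·1 = 11.3
r = 9.3 − 11.3 = -2

r = -2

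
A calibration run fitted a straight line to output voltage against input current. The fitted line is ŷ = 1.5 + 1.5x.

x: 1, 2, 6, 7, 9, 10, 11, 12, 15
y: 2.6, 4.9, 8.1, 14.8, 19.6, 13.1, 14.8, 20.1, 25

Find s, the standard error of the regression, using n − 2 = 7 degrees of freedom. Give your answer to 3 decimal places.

x=1: ŷ = 1.5 + 1.5·1 = 3; e = 2.6 − 3 = -0.4
x=2: ŷ = 1.5 + 1.5·2 = 4.5; e = 4.9 − 4.5 = 0.4
x=6: ŷ = 1.5 + 1.5·6 = 10.5; e = 8.1 − 10.5 = -2.4
x=7: ŷ = 1.5 + 1.5·7 = 12; e = 14.8 − 12 = 2.8
x=9: ŷ = 1.5 + 1.5·9 = 15; e = 19.6 − 15 = 4.6
x=10: ŷ = 1.5 + 1.5·10 = 16.5; e = 13.1 − 16.5 = -3.4
x=11: ŷ = 1.5 + 1.5·11 = 18; e = 14.8 − 18 = -3.2
x=12: ŷ = 1.5 + 1.5·12 = 19.5; e = 20.1 − 19.5 = 0.6
x=15: ŷ = 1.5 + 1.5·15 = 24; e = 25 − 24 = 1
SSE = 0.16 + 0.16 + 5.76 + 7.84 + 21.16 + 11.56 + 10.24 + 0.36 + 1 = 58.24
s = √(58.24/7) = √8.32 ≈ 2.884

s = 2.884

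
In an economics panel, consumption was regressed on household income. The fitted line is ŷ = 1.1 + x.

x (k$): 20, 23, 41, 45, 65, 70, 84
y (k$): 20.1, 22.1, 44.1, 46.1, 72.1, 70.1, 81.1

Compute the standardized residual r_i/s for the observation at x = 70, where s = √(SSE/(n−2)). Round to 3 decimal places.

-0.284

x=20: ŷ = 1.1 + 20 = 21.1; r = 20.1 − 21.1 = -1
x=23: ŷ = 1.1 + 23 = 24.1; r = 22.1 − 24.1 = -2
x=41: ŷ = 1.1 + 41 = 42.1; r = 44.1 − 42.1 = 2
x=45: ŷ = 1.1 + 45 = 46.1; r = 46.1 − 46.1 = 0
x=65: ŷ = 1.1 + 65 = 66.1; r = 72.1 − 66.1 = 6
x=70: ŷ = 1.1 + 70 = 71.1; r = 70.1 − 71.1 = -1
x=84: ŷ = 1.1 + 84 = 85.1; r = 81.1 − 85.1 = -4
SSE = 1 + 4 + 4 + 0 + 36 + 1 + 16 = 62
s = √(62/5) = 3.52136
r/s = -1 / 3.52136 = -0.284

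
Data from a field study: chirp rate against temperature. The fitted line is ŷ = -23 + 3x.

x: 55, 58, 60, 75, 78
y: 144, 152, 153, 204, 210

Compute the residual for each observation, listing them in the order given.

x=55: ŷ = -23 + 3·55 = 142; r = 144 − 142 = 2
x=58: ŷ = -23 + 3·58 = 151; r = 152 − 151 = 1
x=60: ŷ = -23 + 3·60 = 157; r = 153 − 157 = -4
x=75: ŷ = -23 + 3·75 = 202; r = 204 − 202 = 2
x=78: ŷ = -23 + 3·78 = 211; r = 210 − 211 = -1

2, 1, -4, 2, -1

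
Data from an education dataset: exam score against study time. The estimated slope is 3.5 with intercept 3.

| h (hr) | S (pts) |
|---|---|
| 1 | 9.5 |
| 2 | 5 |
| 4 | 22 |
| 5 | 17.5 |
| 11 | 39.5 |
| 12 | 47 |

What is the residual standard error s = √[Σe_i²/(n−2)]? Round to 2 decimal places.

h=1: Ŝ = 3 + 3.5·1 = 6.5; e = 9.5 − 6.5 = 3
h=2: Ŝ = 3 + 3.5·2 = 10; e = 5 − 10 = -5
h=4: Ŝ = 3 + 3.5·4 = 17; e = 22 − 17 = 5
h=5: Ŝ = 3 + 3.5·5 = 20.5; e = 17.5 − 20.5 = -3
h=11: Ŝ = 3 + 3.5·11 = 41.5; e = 39.5 − 41.5 = -2
h=12: Ŝ = 3 + 3.5·12 = 45; e = 47 − 45 = 2
SSE = 9 + 25 + 25 + 9 + 4 + 4 = 76
s = √(76/4) = √19 ≈ 4.36

s = 4.36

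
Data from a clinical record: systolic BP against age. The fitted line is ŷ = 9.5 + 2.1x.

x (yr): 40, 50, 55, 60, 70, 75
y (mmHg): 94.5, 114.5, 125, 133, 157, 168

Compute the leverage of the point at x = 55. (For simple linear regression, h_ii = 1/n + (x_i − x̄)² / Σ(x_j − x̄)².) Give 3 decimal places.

h = 0.180

x̄ = (40 + 50 + 55 + 60 + 70 + 75)/6 = 58.3333
Σ(x − x̄)² = 336.111 + 69.4444 + 11.1111 + 2.77778 + 136.111 + 277.778 = 833.333
h = 1/6 + (-3.33333)²/833.333 = 0.166667 + 0.0133333 = 0.180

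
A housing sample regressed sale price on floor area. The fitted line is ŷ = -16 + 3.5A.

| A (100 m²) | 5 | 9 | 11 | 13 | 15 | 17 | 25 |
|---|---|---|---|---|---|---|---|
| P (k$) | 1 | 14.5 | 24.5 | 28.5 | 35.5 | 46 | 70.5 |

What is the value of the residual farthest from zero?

A=5: ŷ = -16 + 3.5·5 = 1.5; e = 1 − 1.5 = -0.5
A=9: ŷ = -16 + 3.5·9 = 15.5; e = 14.5 − 15.5 = -1
A=11: ŷ = -16 + 3.5·11 = 22.5; e = 24.5 − 22.5 = 2
A=13: ŷ = -16 + 3.5·13 = 29.5; e = 28.5 − 29.5 = -1
A=15: ŷ = -16 + 3.5·15 = 36.5; e = 35.5 − 36.5 = -1
A=17: ŷ = -16 + 3.5·17 = 43.5; e = 46 − 43.5 = 2.5
A=25: ŷ = -16 + 3.5·25 = 71.5; e = 70.5 − 71.5 = -1
Largest |e| is 2.5 at A = 17, residual 2.5.

e = 2.5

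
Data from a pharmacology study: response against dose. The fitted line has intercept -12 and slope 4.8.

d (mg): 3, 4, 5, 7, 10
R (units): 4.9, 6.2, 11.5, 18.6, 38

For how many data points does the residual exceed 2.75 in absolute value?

d=3: ŷ = -12 + 4.8·3 = 2.4; e = 4.9 − 2.4 = 2.5
d=4: ŷ = -12 + 4.8·4 = 7.2; e = 6.2 − 7.2 = -1
d=5: ŷ = -12 + 4.8·5 = 12; e = 11.5 − 12 = -0.5
d=7: ŷ = -12 + 4.8·7 = 21.6; e = 18.6 − 21.6 = -3
d=10: ŷ = -12 + 4.8·10 = 36; e = 38 − 36 = 2
|e| > 2.75: d=7 (|e|=3) → 1

1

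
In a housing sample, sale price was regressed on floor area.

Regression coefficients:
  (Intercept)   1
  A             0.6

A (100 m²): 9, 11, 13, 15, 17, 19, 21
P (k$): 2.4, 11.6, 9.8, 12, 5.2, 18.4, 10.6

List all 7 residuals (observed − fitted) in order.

-4, 4, 1, 2, -6, 6, -3

A=9: P̂ = 1 + 0.6·9 = 6.4; e = 2.4 − 6.4 = -4
A=11: P̂ = 1 + 0.6·11 = 7.6; e = 11.6 − 7.6 = 4
A=13: P̂ = 1 + 0.6·13 = 8.8; e = 9.8 − 8.8 = 1
A=15: P̂ = 1 + 0.6·15 = 10; e = 12 − 10 = 2
A=17: P̂ = 1 + 0.6·17 = 11.2; e = 5.2 − 11.2 = -6
A=19: P̂ = 1 + 0.6·19 = 12.4; e = 18.4 − 12.4 = 6
A=21: P̂ = 1 + 0.6·21 = 13.6; e = 10.6 − 13.6 = -3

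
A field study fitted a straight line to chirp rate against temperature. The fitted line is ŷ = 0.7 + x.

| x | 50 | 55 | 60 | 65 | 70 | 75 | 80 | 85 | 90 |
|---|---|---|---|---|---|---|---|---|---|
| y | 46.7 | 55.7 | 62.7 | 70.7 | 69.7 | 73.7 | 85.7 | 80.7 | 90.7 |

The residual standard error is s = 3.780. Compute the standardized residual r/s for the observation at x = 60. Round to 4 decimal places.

0.5291

ŷ = 0.7 + 60 = 60.7
r = 62.7 − 60.7 = 2
r/s = 2 / 3.780 = 0.5291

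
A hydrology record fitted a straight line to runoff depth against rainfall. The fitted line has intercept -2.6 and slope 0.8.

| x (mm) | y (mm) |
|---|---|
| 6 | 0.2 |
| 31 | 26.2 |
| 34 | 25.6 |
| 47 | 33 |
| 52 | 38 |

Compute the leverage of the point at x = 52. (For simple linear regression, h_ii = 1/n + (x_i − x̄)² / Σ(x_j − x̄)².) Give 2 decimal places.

h = 0.45

x̄ = (6 + 31 + 34 + 47 + 52)/5 = 34
Σ(x − x̄)² = 784 + 9 + 0 + 169 + 324 = 1286
h = 1/5 + (18)²/1286 = 0.2 + 0.251944 = 0.45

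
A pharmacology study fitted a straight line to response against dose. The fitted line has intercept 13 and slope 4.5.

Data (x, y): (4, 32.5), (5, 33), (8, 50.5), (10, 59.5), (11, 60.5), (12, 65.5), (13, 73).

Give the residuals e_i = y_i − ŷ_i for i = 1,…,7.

1.5, -2.5, 1.5, 1.5, -2, -1.5, 1.5

x=4: ŷ = 13 + 4.5·4 = 31; e = 32.5 − 31 = 1.5
x=5: ŷ = 13 + 4.5·5 = 35.5; e = 33 − 35.5 = -2.5
x=8: ŷ = 13 + 4.5·8 = 49; e = 50.5 − 49 = 1.5
x=10: ŷ = 13 + 4.5·10 = 58; e = 59.5 − 58 = 1.5
x=11: ŷ = 13 + 4.5·11 = 62.5; e = 60.5 − 62.5 = -2
x=12: ŷ = 13 + 4.5·12 = 67; e = 65.5 − 67 = -1.5
x=13: ŷ = 13 + 4.5·13 = 71.5; e = 73 − 71.5 = 1.5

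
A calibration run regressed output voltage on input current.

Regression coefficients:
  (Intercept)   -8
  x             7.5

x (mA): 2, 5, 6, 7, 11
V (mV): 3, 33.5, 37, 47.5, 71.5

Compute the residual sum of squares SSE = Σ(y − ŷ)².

SSE = 50

x=2: V̂ = -8 + 7.5·2 = 7; r = 3 − 7 = -4
x=5: V̂ = -8 + 7.5·5 = 29.5; r = 33.5 − 29.5 = 4
x=6: V̂ = -8 + 7.5·6 = 37; r = 37 − 37 = 0
x=7: V̂ = -8 + 7.5·7 = 44.5; r = 47.5 − 44.5 = 3
x=11: V̂ = -8 + 7.5·11 = 74.5; r = 71.5 − 74.5 = -3
SSE = 16 + 16 + 0 + 9 + 9 = 50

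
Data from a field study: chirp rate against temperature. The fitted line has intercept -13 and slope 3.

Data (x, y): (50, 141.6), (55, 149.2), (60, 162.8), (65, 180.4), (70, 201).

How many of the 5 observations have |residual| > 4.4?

1

x=50: ŷ = -13 + 3·50 = 137; r = 141.6 − 137 = 4.6
x=55: ŷ = -13 + 3·55 = 152; r = 149.2 − 152 = -2.8
x=60: ŷ = -13 + 3·60 = 167; r = 162.8 − 167 = -4.2
x=65: ŷ = -13 + 3·65 = 182; r = 180.4 − 182 = -1.6
x=70: ŷ = -13 + 3·70 = 197; r = 201 − 197 = 4
|r| > 4.4: x=50 (|r|=4.6) → 1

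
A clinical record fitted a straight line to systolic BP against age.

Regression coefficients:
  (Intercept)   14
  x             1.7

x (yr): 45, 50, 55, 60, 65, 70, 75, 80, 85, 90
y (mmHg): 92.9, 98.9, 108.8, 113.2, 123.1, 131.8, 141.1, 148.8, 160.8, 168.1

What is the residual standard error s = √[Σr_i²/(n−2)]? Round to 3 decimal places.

s = 1.830

x=45: ŷ = 14 + 1.7·45 = 90.5; r = 92.9 − 90.5 = 2.4
x=50: ŷ = 14 + 1.7·50 = 99; r = 98.9 − 99 = -0.1
x=55: ŷ = 14 + 1.7·55 = 107.5; r = 108.8 − 107.5 = 1.3
x=60: ŷ = 14 + 1.7·60 = 116; r = 113.2 − 116 = -2.8
x=65: ŷ = 14 + 1.7·65 = 124.5; r = 123.1 − 124.5 = -1.4
x=70: ŷ = 14 + 1.7·70 = 133; r = 131.8 − 133 = -1.2
x=75: ŷ = 14 + 1.7·75 = 141.5; r = 141.1 − 141.5 = -0.4
x=80: ŷ = 14 + 1.7·80 = 150; r = 148.8 − 150 = -1.2
x=85: ŷ = 14 + 1.7·85 = 158.5; r = 160.8 − 158.5 = 2.3
x=90: ŷ = 14 + 1.7·90 = 167; r = 168.1 − 167 = 1.1
SSE = 5.76 + 0.01 + 1.69 + 7.84 + 1.96 + 1.44 + 0.16 + 1.44 + 5.29 + 1.21 = 26.8
s = √(26.8/8) = √3.35 ≈ 1.830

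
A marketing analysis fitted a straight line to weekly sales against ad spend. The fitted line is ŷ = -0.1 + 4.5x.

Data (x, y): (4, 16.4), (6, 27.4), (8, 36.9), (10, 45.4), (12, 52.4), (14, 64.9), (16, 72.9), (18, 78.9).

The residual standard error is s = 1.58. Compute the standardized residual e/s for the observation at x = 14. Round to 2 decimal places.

1.27

ŷ = -0.1 + 4.5·14 = 62.9
e = 64.9 − 62.9 = 2
e/s = 2 / 1.58 = 1.27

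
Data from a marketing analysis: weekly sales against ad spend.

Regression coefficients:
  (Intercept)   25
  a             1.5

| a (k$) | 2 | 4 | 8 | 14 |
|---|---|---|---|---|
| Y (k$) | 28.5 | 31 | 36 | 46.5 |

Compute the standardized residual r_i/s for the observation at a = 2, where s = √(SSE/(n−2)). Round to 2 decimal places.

0.58

a=2: ŷ = 25 + 1.5·2 = 28; r = 28.5 − 28 = 0.5
a=4: ŷ = 25 + 1.5·4 = 31; r = 31 − 31 = 0
a=8: ŷ = 25 + 1.5·8 = 37; r = 36 − 37 = -1
a=14: ŷ = 25 + 1.5·14 = 46; r = 46.5 − 46 = 0.5
SSE = 0.25 + 0 + 1 + 0.25 = 1.5
s = √(1.5/2) = 0.866025
r/s = 0.5 / 0.866025 = 0.58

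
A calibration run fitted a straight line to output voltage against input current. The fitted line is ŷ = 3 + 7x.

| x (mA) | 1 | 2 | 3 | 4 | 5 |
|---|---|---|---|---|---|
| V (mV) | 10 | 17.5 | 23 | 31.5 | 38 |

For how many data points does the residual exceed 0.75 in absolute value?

1

x=1: ŷ = 3 + 7·1 = 10; r = 10 − 10 = 0
x=2: ŷ = 3 + 7·2 = 17; r = 17.5 − 17 = 0.5
x=3: ŷ = 3 + 7·3 = 24; r = 23 − 24 = -1
x=4: ŷ = 3 + 7·4 = 31; r = 31.5 − 31 = 0.5
x=5: ŷ = 3 + 7·5 = 38; r = 38 − 38 = 0
|r| > 0.75: x=3 (|r|=1) → 1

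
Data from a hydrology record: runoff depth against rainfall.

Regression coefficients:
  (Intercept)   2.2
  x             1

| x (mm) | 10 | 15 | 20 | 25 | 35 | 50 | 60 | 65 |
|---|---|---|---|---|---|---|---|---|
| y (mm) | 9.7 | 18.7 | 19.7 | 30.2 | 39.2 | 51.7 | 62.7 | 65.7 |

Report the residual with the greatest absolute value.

x=10: ŷ = 2.2 + 10 = 12.2; e = 9.7 − 12.2 = -2.5
x=15: ŷ = 2.2 + 15 = 17.2; e = 18.7 − 17.2 = 1.5
x=20: ŷ = 2.2 + 20 = 22.2; e = 19.7 − 22.2 = -2.5
x=25: ŷ = 2.2 + 25 = 27.2; e = 30.2 − 27.2 = 3
x=35: ŷ = 2.2 + 35 = 37.2; e = 39.2 − 37.2 = 2
x=50: ŷ = 2.2 + 50 = 52.2; e = 51.7 − 52.2 = -0.5
x=60: ŷ = 2.2 + 60 = 62.2; e = 62.7 − 62.2 = 0.5
x=65: ŷ = 2.2 + 65 = 67.2; e = 65.7 − 67.2 = -1.5
Largest |e| is 3 at x = 25, residual 3.

e = 3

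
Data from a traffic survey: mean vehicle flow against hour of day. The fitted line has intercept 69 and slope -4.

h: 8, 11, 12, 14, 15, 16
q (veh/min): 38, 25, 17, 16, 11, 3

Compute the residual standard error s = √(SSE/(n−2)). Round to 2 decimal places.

h=8: q̂ = 69 − 4·8 = 37; e = 38 − 37 = 1
h=11: q̂ = 69 − 4·11 = 25; e = 25 − 25 = 0
h=12: q̂ = 69 − 4·12 = 21; e = 17 − 21 = -4
h=14: q̂ = 69 − 4·14 = 13; e = 16 − 13 = 3
h=15: q̂ = 69 − 4·15 = 9; e = 11 − 9 = 2
h=16: q̂ = 69 − 4·16 = 5; e = 3 − 5 = -2
SSE = 1 + 0 + 16 + 9 + 4 + 4 = 34
s = √(34/4) = √8.5 ≈ 2.92

s = 2.92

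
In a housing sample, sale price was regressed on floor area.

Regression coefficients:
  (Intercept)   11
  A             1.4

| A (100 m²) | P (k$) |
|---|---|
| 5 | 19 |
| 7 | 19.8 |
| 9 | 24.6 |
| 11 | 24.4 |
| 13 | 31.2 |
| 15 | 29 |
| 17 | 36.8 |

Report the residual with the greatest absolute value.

A=5: P̂ = 11 + 1.4·5 = 18; r = 19 − 18 = 1
A=7: P̂ = 11 + 1.4·7 = 20.8; r = 19.8 − 20.8 = -1
A=9: P̂ = 11 + 1.4·9 = 23.6; r = 24.6 − 23.6 = 1
A=11: P̂ = 11 + 1.4·11 = 26.4; r = 24.4 − 26.4 = -2
A=13: P̂ = 11 + 1.4·13 = 29.2; r = 31.2 − 29.2 = 2
A=15: P̂ = 11 + 1.4·15 = 32; r = 29 − 32 = -3
A=17: P̂ = 11 + 1.4·17 = 34.8; r = 36.8 − 34.8 = 2
Largest |r| is 3 at A = 15, residual -3.

r = -3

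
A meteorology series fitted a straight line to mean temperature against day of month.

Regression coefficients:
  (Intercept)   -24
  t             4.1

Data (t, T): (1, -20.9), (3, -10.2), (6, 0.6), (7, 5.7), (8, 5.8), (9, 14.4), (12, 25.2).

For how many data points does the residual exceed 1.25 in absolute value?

3

t=1: ŷ = -24 + 4.1·1 = -19.9; r = -20.9 − (-19.9) = -1
t=3: ŷ = -24 + 4.1·3 = -11.7; r = -10.2 − (-11.7) = 1.5
t=6: ŷ = -24 + 4.1·6 = 0.6; r = 0.6 − 0.6 = 0
t=7: ŷ = -24 + 4.1·7 = 4.7; r = 5.7 − 4.7 = 1
t=8: ŷ = -24 + 4.1·8 = 8.8; r = 5.8 − 8.8 = -3
t=9: ŷ = -24 + 4.1·9 = 12.9; r = 14.4 − 12.9 = 1.5
t=12: ŷ = -24 + 4.1·12 = 25.2; r = 25.2 − 25.2 = 0
|r| > 1.25: t=3 (|r|=1.5), t=8 (|r|=3), t=9 (|r|=1.5) → 3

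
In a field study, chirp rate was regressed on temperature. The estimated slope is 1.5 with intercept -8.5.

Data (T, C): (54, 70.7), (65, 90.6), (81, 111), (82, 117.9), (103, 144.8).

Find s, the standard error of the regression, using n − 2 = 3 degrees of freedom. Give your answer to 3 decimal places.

s = 2.757

T=54: Ĉ = -8.5 + 1.5·54 = 72.5; e = 70.7 − 72.5 = -1.8
T=65: Ĉ = -8.5 + 1.5·65 = 89; e = 90.6 − 89 = 1.6
T=81: Ĉ = -8.5 + 1.5·81 = 113; e = 111 − 113 = -2
T=82: Ĉ = -8.5 + 1.5·82 = 114.5; e = 117.9 − 114.5 = 3.4
T=103: Ĉ = -8.5 + 1.5·103 = 146; e = 144.8 − 146 = -1.2
SSE = 3.24 + 2.56 + 4 + 11.56 + 1.44 = 22.8
s = √(22.8/3) = √7.6 ≈ 2.757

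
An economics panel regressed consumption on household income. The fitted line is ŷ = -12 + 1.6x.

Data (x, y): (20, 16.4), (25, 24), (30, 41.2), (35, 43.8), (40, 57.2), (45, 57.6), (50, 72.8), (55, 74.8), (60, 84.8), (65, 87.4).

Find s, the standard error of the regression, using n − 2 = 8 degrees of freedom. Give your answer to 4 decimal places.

x=20: ŷ = -12 + 1.6·20 = 20; e = 16.4 − 20 = -3.6
x=25: ŷ = -12 + 1.6·25 = 28; e = 24 − 28 = -4
x=30: ŷ = -12 + 1.6·30 = 36; e = 41.2 − 36 = 5.2
x=35: ŷ = -12 + 1.6·35 = 44; e = 43.8 − 44 = -0.2
x=40: ŷ = -12 + 1.6·40 = 52; e = 57.2 − 52 = 5.2
x=45: ŷ = -12 + 1.6·45 = 60; e = 57.6 − 60 = -2.4
x=50: ŷ = -12 + 1.6·50 = 68; e = 72.8 − 68 = 4.8
x=55: ŷ = -12 + 1.6·55 = 76; e = 74.8 − 76 = -1.2
x=60: ŷ = -12 + 1.6·60 = 84; e = 84.8 − 84 = 0.8
x=65: ŷ = -12 + 1.6·65 = 92; e = 87.4 − 92 = -4.6
SSE = 12.96 + 16 + 27.04 + 0.04 + 27.04 + 5.76 + 23.04 + 1.44 + 0.64 + 21.16 = 135.12
s = √(135.12/8) = √16.89 ≈ 4.1097

s = 4.1097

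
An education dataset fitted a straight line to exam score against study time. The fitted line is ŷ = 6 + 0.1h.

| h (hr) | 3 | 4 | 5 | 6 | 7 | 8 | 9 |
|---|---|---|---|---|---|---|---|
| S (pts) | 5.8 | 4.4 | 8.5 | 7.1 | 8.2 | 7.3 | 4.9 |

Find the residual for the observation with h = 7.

e = 1.5

ŷ = 6 + 0.1·7 = 6.7
e = 8.2 − 6.7 = 1.5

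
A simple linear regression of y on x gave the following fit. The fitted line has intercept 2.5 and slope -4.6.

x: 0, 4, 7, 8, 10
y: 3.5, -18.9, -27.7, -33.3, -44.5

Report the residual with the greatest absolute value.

e = -3

x=0: ŷ = 2.5 − 4.6·0 = 2.5; e = 3.5 − 2.5 = 1
x=4: ŷ = 2.5 − 4.6·4 = -15.9; e = -18.9 − (-15.9) = -3
x=7: ŷ = 2.5 − 4.6·7 = -29.7; e = -27.7 − (-29.7) = 2
x=8: ŷ = 2.5 − 4.6·8 = -34.3; e = -33.3 − (-34.3) = 1
x=10: ŷ = 2.5 − 4.6·10 = -43.5; e = -44.5 − (-43.5) = -1
Largest |e| is 3 at x = 4, residual -3.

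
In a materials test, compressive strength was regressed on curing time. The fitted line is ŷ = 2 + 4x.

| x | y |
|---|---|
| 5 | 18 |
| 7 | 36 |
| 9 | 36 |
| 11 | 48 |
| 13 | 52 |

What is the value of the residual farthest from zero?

x=5: ŷ = 2 + 4·5 = 22; r = 18 − 22 = -4
x=7: ŷ = 2 + 4·7 = 30; r = 36 − 30 = 6
x=9: ŷ = 2 + 4·9 = 38; r = 36 − 38 = -2
x=11: ŷ = 2 + 4·11 = 46; r = 48 − 46 = 2
x=13: ŷ = 2 + 4·13 = 54; r = 52 − 54 = -2
Largest |r| is 6 at x = 7, residual 6.

r = 6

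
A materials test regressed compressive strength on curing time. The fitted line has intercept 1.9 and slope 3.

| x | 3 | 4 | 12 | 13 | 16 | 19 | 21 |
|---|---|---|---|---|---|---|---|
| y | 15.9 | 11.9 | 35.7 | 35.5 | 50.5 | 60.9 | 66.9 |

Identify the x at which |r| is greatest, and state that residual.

x=3: ŷ = 1.9 + 3·3 = 10.9; r = 15.9 − 10.9 = 5
x=4: ŷ = 1.9 + 3·4 = 13.9; r = 11.9 − 13.9 = -2
x=12: ŷ = 1.9 + 3·12 = 37.9; r = 35.7 − 37.9 = -2.2
x=13: ŷ = 1.9 + 3·13 = 40.9; r = 35.5 − 40.9 = -5.4
x=16: ŷ = 1.9 + 3·16 = 49.9; r = 50.5 − 49.9 = 0.6
x=19: ŷ = 1.9 + 3·19 = 58.9; r = 60.9 − 58.9 = 2
x=21: ŷ = 1.9 + 3·21 = 64.9; r = 66.9 − 64.9 = 2
Largest |r| is 5.4 at x = 13, residual -5.4.

x = 13, r = -5.4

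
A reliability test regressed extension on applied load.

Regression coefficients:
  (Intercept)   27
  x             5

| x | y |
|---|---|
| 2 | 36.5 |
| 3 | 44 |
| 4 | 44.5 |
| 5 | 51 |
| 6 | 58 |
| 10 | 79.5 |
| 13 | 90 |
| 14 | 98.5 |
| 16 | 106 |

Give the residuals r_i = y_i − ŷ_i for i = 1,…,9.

-0.5, 2, -2.5, -1, 1, 2.5, -2, 1.5, -1

x=2: ŷ = 27 + 5·2 = 37; r = 36.5 − 37 = -0.5
x=3: ŷ = 27 + 5·3 = 42; r = 44 − 42 = 2
x=4: ŷ = 27 + 5·4 = 47; r = 44.5 − 47 = -2.5
x=5: ŷ = 27 + 5·5 = 52; r = 51 − 52 = -1
x=6: ŷ = 27 + 5·6 = 57; r = 58 − 57 = 1
x=10: ŷ = 27 + 5·10 = 77; r = 79.5 − 77 = 2.5
x=13: ŷ = 27 + 5·13 = 92; r = 90 − 92 = -2
x=14: ŷ = 27 + 5·14 = 97; r = 98.5 − 97 = 1.5
x=16: ŷ = 27 + 5·16 = 107; r = 106 − 107 = -1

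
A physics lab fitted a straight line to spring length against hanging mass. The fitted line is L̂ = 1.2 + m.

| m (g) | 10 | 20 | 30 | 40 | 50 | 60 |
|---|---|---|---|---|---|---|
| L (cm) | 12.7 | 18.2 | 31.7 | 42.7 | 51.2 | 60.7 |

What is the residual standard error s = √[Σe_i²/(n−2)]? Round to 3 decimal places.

m=10: L̂ = 1.2 + 10 = 11.2; e = 12.7 − 11.2 = 1.5
m=20: L̂ = 1.2 + 20 = 21.2; e = 18.2 − 21.2 = -3
m=30: L̂ = 1.2 + 30 = 31.2; e = 31.7 − 31.2 = 0.5
m=40: L̂ = 1.2 + 40 = 41.2; e = 42.7 − 41.2 = 1.5
m=50: L̂ = 1.2 + 50 = 51.2; e = 51.2 − 51.2 = 0
m=60: L̂ = 1.2 + 60 = 61.2; e = 60.7 − 61.2 = -0.5
SSE = 2.25 + 9 + 0.25 + 2.25 + 0 + 0.25 = 14
s = √(14/4) = √3.5 ≈ 1.871

s = 1.871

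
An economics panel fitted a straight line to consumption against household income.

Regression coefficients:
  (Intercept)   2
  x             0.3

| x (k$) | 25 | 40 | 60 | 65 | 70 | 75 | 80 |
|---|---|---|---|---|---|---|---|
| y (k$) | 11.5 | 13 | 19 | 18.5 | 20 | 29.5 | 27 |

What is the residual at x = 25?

e = 2

ŷ = 2 + 0.3·25 = 9.5
e = 11.5 − 9.5 = 2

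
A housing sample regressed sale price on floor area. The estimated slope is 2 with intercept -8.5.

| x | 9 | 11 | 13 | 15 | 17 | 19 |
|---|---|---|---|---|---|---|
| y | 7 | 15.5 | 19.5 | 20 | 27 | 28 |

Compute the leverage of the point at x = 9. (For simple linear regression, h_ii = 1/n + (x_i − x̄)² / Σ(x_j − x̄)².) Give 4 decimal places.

x̄ = (9 + 11 + 13 + 15 + 17 + 19)/6 = 14
Σ(x − x̄)² = 25 + 9 + 1 + 1 + 9 + 25 = 70
h = 1/6 + (-5)²/70 = 0.166667 + 0.357143 = 0.5238

h = 0.5238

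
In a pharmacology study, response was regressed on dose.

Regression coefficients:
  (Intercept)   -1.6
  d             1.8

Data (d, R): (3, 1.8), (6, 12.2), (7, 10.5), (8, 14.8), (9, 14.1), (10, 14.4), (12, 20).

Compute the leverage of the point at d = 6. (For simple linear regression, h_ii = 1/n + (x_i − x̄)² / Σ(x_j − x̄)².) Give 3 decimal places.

d̄ = (3 + 6 + 7 + 8 + 9 + 10 + 12)/7 = 7.85714
Σ(d − d̄)² = 23.5918 + 3.44898 + 0.734694 + 0.0204082 + 1.30612 + 4.59184 + 17.1633 = 50.8571
h = 1/7 + (-1.85714)²/50.8571 = 0.142857 + 0.067817 = 0.211

h = 0.211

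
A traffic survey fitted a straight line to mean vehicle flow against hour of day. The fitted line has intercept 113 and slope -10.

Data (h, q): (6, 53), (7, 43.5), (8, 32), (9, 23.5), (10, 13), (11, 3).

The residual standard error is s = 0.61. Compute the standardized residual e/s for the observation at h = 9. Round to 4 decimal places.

ŷ = 113 − 10·9 = 23
e = 23.5 − 23 = 0.5
e/s = 0.5 / 0.61 = 0.8197

0.8197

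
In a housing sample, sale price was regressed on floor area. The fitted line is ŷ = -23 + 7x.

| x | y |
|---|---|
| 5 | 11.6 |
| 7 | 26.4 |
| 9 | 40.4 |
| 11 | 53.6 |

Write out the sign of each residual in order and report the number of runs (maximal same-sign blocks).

3 runs

x=5: ŷ = -23 + 7·5 = 12; r = 11.6 − 12 = -0.4
x=7: ŷ = -23 + 7·7 = 26; r = 26.4 − 26 = 0.4
x=9: ŷ = -23 + 7·9 = 40; r = 40.4 − 40 = 0.4
x=11: ŷ = -23 + 7·11 = 54; r = 53.6 − 54 = -0.4
Signs: − + + −
Runs: −×1, +×2, −×1 → 3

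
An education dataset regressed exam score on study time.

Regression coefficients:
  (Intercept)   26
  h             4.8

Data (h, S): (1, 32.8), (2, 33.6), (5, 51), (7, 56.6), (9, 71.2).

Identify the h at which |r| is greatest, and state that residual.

h = 7, r = -3

h=1: Ŝ = 26 + 4.8·1 = 30.8; r = 32.8 − 30.8 = 2
h=2: Ŝ = 26 + 4.8·2 = 35.6; r = 33.6 − 35.6 = -2
h=5: Ŝ = 26 + 4.8·5 = 50; r = 51 − 50 = 1
h=7: Ŝ = 26 + 4.8·7 = 59.6; r = 56.6 − 59.6 = -3
h=9: Ŝ = 26 + 4.8·9 = 69.2; r = 71.2 − 69.2 = 2
Largest |r| is 3 at h = 7, residual -3.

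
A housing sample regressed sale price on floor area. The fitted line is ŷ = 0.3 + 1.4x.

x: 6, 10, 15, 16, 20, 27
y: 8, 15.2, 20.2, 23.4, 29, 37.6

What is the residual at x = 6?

r = -0.7

ŷ = 0.3 + 1.4·6 = 8.7
r = 8 − 8.7 = -0.7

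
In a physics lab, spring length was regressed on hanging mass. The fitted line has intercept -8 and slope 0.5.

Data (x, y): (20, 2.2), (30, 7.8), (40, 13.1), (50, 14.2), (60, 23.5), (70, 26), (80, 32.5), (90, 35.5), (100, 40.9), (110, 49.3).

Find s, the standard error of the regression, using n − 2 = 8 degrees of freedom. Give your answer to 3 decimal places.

x=20: ŷ = -8 + 0.5·20 = 2; e = 2.2 − 2 = 0.2
x=30: ŷ = -8 + 0.5·30 = 7; e = 7.8 − 7 = 0.8
x=40: ŷ = -8 + 0.5·40 = 12; e = 13.1 − 12 = 1.1
x=50: ŷ = -8 + 0.5·50 = 17; e = 14.2 − 17 = -2.8
x=60: ŷ = -8 + 0.5·60 = 22; e = 23.5 − 22 = 1.5
x=70: ŷ = -8 + 0.5·70 = 27; e = 26 − 27 = -1
x=80: ŷ = -8 + 0.5·80 = 32; e = 32.5 − 32 = 0.5
x=90: ŷ = -8 + 0.5·90 = 37; e = 35.5 − 37 = -1.5
x=100: ŷ = -8 + 0.5·100 = 42; e = 40.9 − 42 = -1.1
x=110: ŷ = -8 + 0.5·110 = 47; e = 49.3 − 47 = 2.3
SSE = 0.04 + 0.64 + 1.21 + 7.84 + 2.25 + 1 + 0.25 + 2.25 + 1.21 + 5.29 = 21.98
s = √(21.98/8) = √2.7475 ≈ 1.658

s = 1.658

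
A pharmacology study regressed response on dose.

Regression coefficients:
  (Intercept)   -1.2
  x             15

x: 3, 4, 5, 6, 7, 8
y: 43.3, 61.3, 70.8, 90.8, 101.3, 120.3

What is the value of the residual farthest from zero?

x=3: ŷ = -1.2 + 15·3 = 43.8; r = 43.3 − 43.8 = -0.5
x=4: ŷ = -1.2 + 15·4 = 58.8; r = 61.3 − 58.8 = 2.5
x=5: ŷ = -1.2 + 15·5 = 73.8; r = 70.8 − 73.8 = -3
x=6: ŷ = -1.2 + 15·6 = 88.8; r = 90.8 − 88.8 = 2
x=7: ŷ = -1.2 + 15·7 = 103.8; r = 101.3 − 103.8 = -2.5
x=8: ŷ = -1.2 + 15·8 = 118.8; r = 120.3 − 118.8 = 1.5
Largest |r| is 3 at x = 5, residual -3.

r = -3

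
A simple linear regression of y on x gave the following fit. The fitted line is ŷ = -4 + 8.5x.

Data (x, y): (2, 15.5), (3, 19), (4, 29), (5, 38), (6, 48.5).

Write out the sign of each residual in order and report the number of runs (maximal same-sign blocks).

3 runs

x=2: ŷ = -4 + 8.5·2 = 13; e = 15.5 − 13 = 2.5
x=3: ŷ = -4 + 8.5·3 = 21.5; e = 19 − 21.5 = -2.5
x=4: ŷ = -4 + 8.5·4 = 30; e = 29 − 30 = -1
x=5: ŷ = -4 + 8.5·5 = 38.5; e = 38 − 38.5 = -0.5
x=6: ŷ = -4 + 8.5·6 = 47; e = 48.5 − 47 = 1.5
Signs: + − − − +
Runs: +×1, −×3, +×1 → 3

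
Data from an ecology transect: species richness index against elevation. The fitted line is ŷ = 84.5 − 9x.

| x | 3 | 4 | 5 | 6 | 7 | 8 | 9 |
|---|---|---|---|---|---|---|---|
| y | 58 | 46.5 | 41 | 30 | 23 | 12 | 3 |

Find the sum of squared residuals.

SSE = 9.5

x=3: ŷ = 84.5 − 9·3 = 57.5; r = 58 − 57.5 = 0.5
x=4: ŷ = 84.5 − 9·4 = 48.5; r = 46.5 − 48.5 = -2
x=5: ŷ = 84.5 − 9·5 = 39.5; r = 41 − 39.5 = 1.5
x=6: ŷ = 84.5 − 9·6 = 30.5; r = 30 − 30.5 = -0.5
x=7: ŷ = 84.5 − 9·7 = 21.5; r = 23 − 21.5 = 1.5
x=8: ŷ = 84.5 − 9·8 = 12.5; r = 12 − 12.5 = -0.5
x=9: ŷ = 84.5 − 9·9 = 3.5; r = 3 − 3.5 = -0.5
SSE = 0.25 + 4 + 2.25 + 0.25 + 2.25 + 0.25 + 0.25 = 9.5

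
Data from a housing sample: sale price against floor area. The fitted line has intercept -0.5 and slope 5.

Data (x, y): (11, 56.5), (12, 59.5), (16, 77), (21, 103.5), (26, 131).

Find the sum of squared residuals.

x=11: ŷ = -0.5 + 5·11 = 54.5; e = 56.5 − 54.5 = 2
x=12: ŷ = -0.5 + 5·12 = 59.5; e = 59.5 − 59.5 = 0
x=16: ŷ = -0.5 + 5·16 = 79.5; e = 77 − 79.5 = -2.5
x=21: ŷ = -0.5 + 5·21 = 104.5; e = 103.5 − 104.5 = -1
x=26: ŷ = -0.5 + 5·26 = 129.5; e = 131 − 129.5 = 1.5
SSE = 4 + 0 + 6.25 + 1 + 2.25 = 13.5

SSE = 13.5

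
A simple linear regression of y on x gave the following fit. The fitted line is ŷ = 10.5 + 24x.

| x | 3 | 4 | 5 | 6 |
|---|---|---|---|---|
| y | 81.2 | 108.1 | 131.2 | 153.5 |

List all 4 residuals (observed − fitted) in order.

x=3: ŷ = 10.5 + 24·3 = 82.5; r = 81.2 − 82.5 = -1.3
x=4: ŷ = 10.5 + 24·4 = 106.5; r = 108.1 − 106.5 = 1.6
x=5: ŷ = 10.5 + 24·5 = 130.5; r = 131.2 − 130.5 = 0.7
x=6: ŷ = 10.5 + 24·6 = 154.5; r = 153.5 − 154.5 = -1

-1.3, 1.6, 0.7, -1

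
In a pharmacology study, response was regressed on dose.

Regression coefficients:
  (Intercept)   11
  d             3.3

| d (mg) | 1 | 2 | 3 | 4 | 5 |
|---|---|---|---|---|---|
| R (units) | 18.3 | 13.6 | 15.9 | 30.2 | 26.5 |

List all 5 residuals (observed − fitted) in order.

d=1: R̂ = 11 + 3.3·1 = 14.3; e = 18.3 − 14.3 = 4
d=2: R̂ = 11 + 3.3·2 = 17.6; e = 13.6 − 17.6 = -4
d=3: R̂ = 11 + 3.3·3 = 20.9; e = 15.9 − 20.9 = -5
d=4: R̂ = 11 + 3.3·4 = 24.2; e = 30.2 − 24.2 = 6
d=5: R̂ = 11 + 3.3·5 = 27.5; e = 26.5 − 27.5 = -1

4, -4, -5, 6, -1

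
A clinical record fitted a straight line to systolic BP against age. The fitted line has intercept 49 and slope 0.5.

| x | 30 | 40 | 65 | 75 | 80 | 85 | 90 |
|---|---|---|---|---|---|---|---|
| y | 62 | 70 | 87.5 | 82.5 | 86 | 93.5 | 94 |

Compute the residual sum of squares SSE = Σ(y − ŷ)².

x=30: ŷ = 49 + 0.5·30 = 64; e = 62 − 64 = -2
x=40: ŷ = 49 + 0.5·40 = 69; e = 70 − 69 = 1
x=65: ŷ = 49 + 0.5·65 = 81.5; e = 87.5 − 81.5 = 6
x=75: ŷ = 49 + 0.5·75 = 86.5; e = 82.5 − 86.5 = -4
x=80: ŷ = 49 + 0.5·80 = 89; e = 86 − 89 = -3
x=85: ŷ = 49 + 0.5·85 = 91.5; e = 93.5 − 91.5 = 2
x=90: ŷ = 49 + 0.5·90 = 94; e = 94 − 94 = 0
SSE = 4 + 1 + 36 + 16 + 9 + 4 + 0 = 70

SSE = 70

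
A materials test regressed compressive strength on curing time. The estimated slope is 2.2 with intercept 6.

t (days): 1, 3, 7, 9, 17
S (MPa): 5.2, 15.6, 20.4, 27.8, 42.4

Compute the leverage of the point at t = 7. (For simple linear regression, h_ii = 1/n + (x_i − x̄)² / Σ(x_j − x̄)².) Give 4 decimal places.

t̄ = (1 + 3 + 7 + 9 + 17)/5 = 7.4
Σ(t − t̄)² = 40.96 + 19.36 + 0.16 + 2.56 + 92.16 = 155.2
h = 1/5 + (-0.4)²/155.2 = 0.2 + 0.00103093 = 0.2010

h = 0.2010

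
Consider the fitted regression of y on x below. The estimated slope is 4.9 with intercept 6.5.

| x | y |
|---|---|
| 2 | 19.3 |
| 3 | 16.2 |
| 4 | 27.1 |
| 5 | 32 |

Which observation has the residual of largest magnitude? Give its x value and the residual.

x=2: ŷ = 6.5 + 4.9·2 = 16.3; e = 19.3 − 16.3 = 3
x=3: ŷ = 6.5 + 4.9·3 = 21.2; e = 16.2 − 21.2 = -5
x=4: ŷ = 6.5 + 4.9·4 = 26.1; e = 27.1 − 26.1 = 1
x=5: ŷ = 6.5 + 4.9·5 = 31; e = 32 − 31 = 1
Largest |e| is 5 at x = 3, residual -5.

x = 3, e = -5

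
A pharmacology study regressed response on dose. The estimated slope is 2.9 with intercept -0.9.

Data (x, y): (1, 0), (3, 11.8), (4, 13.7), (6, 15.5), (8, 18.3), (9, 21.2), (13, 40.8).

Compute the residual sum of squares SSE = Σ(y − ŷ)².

SSE = 78

x=1: ŷ = -0.9 + 2.9·1 = 2; r = 0 − 2 = -2
x=3: ŷ = -0.9 + 2.9·3 = 7.8; r = 11.8 − 7.8 = 4
x=4: ŷ = -0.9 + 2.9·4 = 10.7; r = 13.7 − 10.7 = 3
x=6: ŷ = -0.9 + 2.9·6 = 16.5; r = 15.5 − 16.5 = -1
x=8: ŷ = -0.9 + 2.9·8 = 22.3; r = 18.3 − 22.3 = -4
x=9: ŷ = -0.9 + 2.9·9 = 25.2; r = 21.2 − 25.2 = -4
x=13: ŷ = -0.9 + 2.9·13 = 36.8; r = 40.8 − 36.8 = 4
SSE = 4 + 16 + 9 + 1 + 16 + 16 + 16 = 78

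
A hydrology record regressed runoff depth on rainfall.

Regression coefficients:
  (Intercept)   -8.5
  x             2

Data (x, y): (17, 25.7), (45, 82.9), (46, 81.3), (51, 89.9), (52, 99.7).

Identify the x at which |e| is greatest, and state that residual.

x = 52, e = 4.2

x=17: ŷ = -8.5 + 2·17 = 25.5; e = 25.7 − 25.5 = 0.2
x=45: ŷ = -8.5 + 2·45 = 81.5; e = 82.9 − 81.5 = 1.4
x=46: ŷ = -8.5 + 2·46 = 83.5; e = 81.3 − 83.5 = -2.2
x=51: ŷ = -8.5 + 2·51 = 93.5; e = 89.9 − 93.5 = -3.6
x=52: ŷ = -8.5 + 2·52 = 95.5; e = 99.7 − 95.5 = 4.2
Largest |e| is 4.2 at x = 52, residual 4.2.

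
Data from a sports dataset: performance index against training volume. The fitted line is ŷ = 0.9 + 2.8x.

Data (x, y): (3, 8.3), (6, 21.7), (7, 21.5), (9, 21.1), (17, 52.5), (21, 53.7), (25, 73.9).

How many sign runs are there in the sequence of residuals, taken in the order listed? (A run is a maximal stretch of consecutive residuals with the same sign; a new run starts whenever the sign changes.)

6 runs

x=3: ŷ = 0.9 + 2.8·3 = 9.3; r = 8.3 − 9.3 = -1
x=6: ŷ = 0.9 + 2.8·6 = 17.7; r = 21.7 − 17.7 = 4
x=7: ŷ = 0.9 + 2.8·7 = 20.5; r = 21.5 − 20.5 = 1
x=9: ŷ = 0.9 + 2.8·9 = 26.1; r = 21.1 − 26.1 = -5
x=17: ŷ = 0.9 + 2.8·17 = 48.5; r = 52.5 − 48.5 = 4
x=21: ŷ = 0.9 + 2.8·21 = 59.7; r = 53.7 − 59.7 = -6
x=25: ŷ = 0.9 + 2.8·25 = 70.9; r = 73.9 − 70.9 = 3
Signs: − + + − + − +
Runs: −×1, +×2, −×1, +×1, −×1, +×1 → 6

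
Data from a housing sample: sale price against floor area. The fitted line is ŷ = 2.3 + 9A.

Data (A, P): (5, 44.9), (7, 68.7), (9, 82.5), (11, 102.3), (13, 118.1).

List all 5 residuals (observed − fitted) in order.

A=5: ŷ = 2.3 + 9·5 = 47.3; e = 44.9 − 47.3 = -2.4
A=7: ŷ = 2.3 + 9·7 = 65.3; e = 68.7 − 65.3 = 3.4
A=9: ŷ = 2.3 + 9·9 = 83.3; e = 82.5 − 83.3 = -0.8
A=11: ŷ = 2.3 + 9·11 = 101.3; e = 102.3 − 101.3 = 1
A=13: ŷ = 2.3 + 9·13 = 119.3; e = 118.1 − 119.3 = -1.2

-2.4, 3.4, -0.8, 1, -1.2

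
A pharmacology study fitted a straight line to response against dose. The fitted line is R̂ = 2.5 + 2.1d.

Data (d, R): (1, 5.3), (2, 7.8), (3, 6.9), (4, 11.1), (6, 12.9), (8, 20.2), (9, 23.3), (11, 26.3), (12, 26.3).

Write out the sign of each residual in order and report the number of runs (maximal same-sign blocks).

d=1: R̂ = 2.5 + 2.1·1 = 4.6; e = 5.3 − 4.6 = 0.7
d=2: R̂ = 2.5 + 2.1·2 = 6.7; e = 7.8 − 6.7 = 1.1
d=3: R̂ = 2.5 + 2.1·3 = 8.8; e = 6.9 − 8.8 = -1.9
d=4: R̂ = 2.5 + 2.1·4 = 10.9; e = 11.1 − 10.9 = 0.2
d=6: R̂ = 2.5 + 2.1·6 = 15.1; e = 12.9 − 15.1 = -2.2
d=8: R̂ = 2.5 + 2.1·8 = 19.3; e = 20.2 − 19.3 = 0.9
d=9: R̂ = 2.5 + 2.1·9 = 21.4; e = 23.3 − 21.4 = 1.9
d=11: R̂ = 2.5 + 2.1·11 = 25.6; e = 26.3 − 25.6 = 0.7
d=12: R̂ = 2.5 + 2.1·12 = 27.7; e = 26.3 − 27.7 = -1.4
Signs: + + − + − + + + −
Runs: +×2, −×1, +×1, −×1, +×3, −×1 → 6

6 runs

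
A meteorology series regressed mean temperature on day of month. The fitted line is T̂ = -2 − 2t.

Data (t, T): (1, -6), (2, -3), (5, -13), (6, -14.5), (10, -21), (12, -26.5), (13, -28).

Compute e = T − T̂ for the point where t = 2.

T̂ = -2 − 2·2 = -6
e = -3 − (-6) = 3

e = 3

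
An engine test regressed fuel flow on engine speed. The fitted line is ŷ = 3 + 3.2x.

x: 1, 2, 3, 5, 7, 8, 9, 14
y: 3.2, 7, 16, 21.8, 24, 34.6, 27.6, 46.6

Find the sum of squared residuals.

x=1: ŷ = 3 + 3.2·1 = 6.2; e = 3.2 − 6.2 = -3
x=2: ŷ = 3 + 3.2·2 = 9.4; e = 7 − 9.4 = -2.4
x=3: ŷ = 3 + 3.2·3 = 12.6; e = 16 − 12.6 = 3.4
x=5: ŷ = 3 + 3.2·5 = 19; e = 21.8 − 19 = 2.8
x=7: ŷ = 3 + 3.2·7 = 25.4; e = 24 − 25.4 = -1.4
x=8: ŷ = 3 + 3.2·8 = 28.6; e = 34.6 − 28.6 = 6
x=9: ŷ = 3 + 3.2·9 = 31.8; e = 27.6 − 31.8 = -4.2
x=14: ŷ = 3 + 3.2·14 = 47.8; e = 46.6 − 47.8 = -1.2
SSE = 9 + 5.76 + 11.56 + 7.84 + 1.96 + 36 + 17.64 + 1.44 = 91.2

SSE = 91.2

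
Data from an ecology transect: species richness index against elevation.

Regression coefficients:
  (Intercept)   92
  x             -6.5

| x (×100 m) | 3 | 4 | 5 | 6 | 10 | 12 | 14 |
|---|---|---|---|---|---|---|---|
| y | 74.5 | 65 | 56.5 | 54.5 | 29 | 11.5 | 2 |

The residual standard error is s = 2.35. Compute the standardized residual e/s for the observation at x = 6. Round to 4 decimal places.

0.6383

ŷ = 92 − 6.5·6 = 53
e = 54.5 − 53 = 1.5
e/s = 1.5 / 2.35 = 0.6383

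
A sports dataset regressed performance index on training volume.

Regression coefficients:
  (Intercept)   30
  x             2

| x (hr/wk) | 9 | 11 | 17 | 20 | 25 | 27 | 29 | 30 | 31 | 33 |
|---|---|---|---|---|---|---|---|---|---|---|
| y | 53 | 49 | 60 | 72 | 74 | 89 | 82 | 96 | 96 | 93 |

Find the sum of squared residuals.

SSE = 212

x=9: ŷ = 30 + 2·9 = 48; r = 53 − 48 = 5
x=11: ŷ = 30 + 2·11 = 52; r = 49 − 52 = -3
x=17: ŷ = 30 + 2·17 = 64; r = 60 − 64 = -4
x=20: ŷ = 30 + 2·20 = 70; r = 72 − 70 = 2
x=25: ŷ = 30 + 2·25 = 80; r = 74 − 80 = -6
x=27: ŷ = 30 + 2·27 = 84; r = 89 − 84 = 5
x=29: ŷ = 30 + 2·29 = 88; r = 82 − 88 = -6
x=30: ŷ = 30 + 2·30 = 90; r = 96 − 90 = 6
x=31: ŷ = 30 + 2·31 = 92; r = 96 − 92 = 4
x=33: ŷ = 30 + 2·33 = 96; r = 93 − 96 = -3
SSE = 25 + 9 + 16 + 4 + 36 + 25 + 36 + 36 + 16 + 9 = 212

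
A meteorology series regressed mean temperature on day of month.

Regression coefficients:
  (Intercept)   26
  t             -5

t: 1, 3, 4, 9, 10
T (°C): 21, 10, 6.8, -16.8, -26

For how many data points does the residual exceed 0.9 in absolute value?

t=1: ŷ = 26 − 5·1 = 21; e = 21 − 21 = 0
t=3: ŷ = 26 − 5·3 = 11; e = 10 − 11 = -1
t=4: ŷ = 26 − 5·4 = 6; e = 6.8 − 6 = 0.8
t=9: ŷ = 26 − 5·9 = -19; e = -16.8 − (-19) = 2.2
t=10: ŷ = 26 − 5·10 = -24; e = -26 − (-24) = -2
|e| > 0.9: t=3 (|e|=1), t=9 (|e|=2.2), t=10 (|e|=2) → 3

3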